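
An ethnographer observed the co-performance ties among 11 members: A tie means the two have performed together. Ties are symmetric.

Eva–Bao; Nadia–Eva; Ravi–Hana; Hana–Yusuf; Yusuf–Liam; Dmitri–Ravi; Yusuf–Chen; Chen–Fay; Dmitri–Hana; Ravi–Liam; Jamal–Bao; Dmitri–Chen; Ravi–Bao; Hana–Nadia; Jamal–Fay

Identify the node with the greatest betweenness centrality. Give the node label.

Unnormalized betweenness of each node: Bao:31/3, Chen:43/6, Dmitri:13/3, Eva:7/3, Fay:13/4, Hana:55/6, Jamal:43/12, Liam:1, Nadia:3, Ravi:43/4, Yusuf:61/12.
Ravi has the largest value, 43/4, making it the main broker — the node through which the most shortest paths run.

Ravi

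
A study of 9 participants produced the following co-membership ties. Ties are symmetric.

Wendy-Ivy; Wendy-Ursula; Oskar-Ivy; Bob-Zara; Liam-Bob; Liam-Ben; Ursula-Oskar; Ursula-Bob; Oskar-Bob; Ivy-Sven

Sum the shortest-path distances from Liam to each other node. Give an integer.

18

Distances from Liam: Ben:1, Bob:1, Ivy:3, Oskar:2, Sven:4, Ursula:2, Wendy:3, Zara:2.
Sum = 1 + 1 + 3 + 2 + 4 + 2 + 3 + 2 = 18.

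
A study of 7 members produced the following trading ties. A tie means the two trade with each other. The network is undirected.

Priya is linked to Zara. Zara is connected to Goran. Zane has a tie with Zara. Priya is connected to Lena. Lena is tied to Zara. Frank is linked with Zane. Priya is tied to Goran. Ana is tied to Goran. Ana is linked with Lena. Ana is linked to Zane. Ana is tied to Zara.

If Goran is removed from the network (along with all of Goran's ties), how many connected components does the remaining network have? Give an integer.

1

Goran's neighbors (Ana, Priya, and Zara) remain reachable from one another through other ties, so the rest of the network stays in one piece.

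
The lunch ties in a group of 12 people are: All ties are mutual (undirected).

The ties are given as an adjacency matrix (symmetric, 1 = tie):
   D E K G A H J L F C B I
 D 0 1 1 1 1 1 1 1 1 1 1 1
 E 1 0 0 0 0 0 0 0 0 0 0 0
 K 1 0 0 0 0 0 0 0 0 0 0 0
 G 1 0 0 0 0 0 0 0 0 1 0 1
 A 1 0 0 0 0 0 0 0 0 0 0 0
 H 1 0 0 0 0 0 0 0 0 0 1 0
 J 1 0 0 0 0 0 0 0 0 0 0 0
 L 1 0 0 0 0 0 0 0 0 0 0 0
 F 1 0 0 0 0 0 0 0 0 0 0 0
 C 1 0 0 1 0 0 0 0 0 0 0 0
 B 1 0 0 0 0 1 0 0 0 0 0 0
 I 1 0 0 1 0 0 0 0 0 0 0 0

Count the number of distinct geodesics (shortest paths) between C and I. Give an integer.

The shortest distance is 2. The length-2 paths are: C–D–I; C–G–I.
That gives 2 distinct shortest paths.

2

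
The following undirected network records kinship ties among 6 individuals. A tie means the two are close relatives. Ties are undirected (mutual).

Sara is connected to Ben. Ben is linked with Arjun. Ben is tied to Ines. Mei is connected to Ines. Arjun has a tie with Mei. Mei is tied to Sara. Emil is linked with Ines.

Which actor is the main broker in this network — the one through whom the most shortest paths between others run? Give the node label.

Ines

Unnormalized betweenness of each node: Arjun:1/3, Ben:5/2, Emil:0, Ines:13/3, Mei:5/2, Sara:1/3.
Ines has the largest value, 13/3, making it the main broker — the node through which the most shortest paths run.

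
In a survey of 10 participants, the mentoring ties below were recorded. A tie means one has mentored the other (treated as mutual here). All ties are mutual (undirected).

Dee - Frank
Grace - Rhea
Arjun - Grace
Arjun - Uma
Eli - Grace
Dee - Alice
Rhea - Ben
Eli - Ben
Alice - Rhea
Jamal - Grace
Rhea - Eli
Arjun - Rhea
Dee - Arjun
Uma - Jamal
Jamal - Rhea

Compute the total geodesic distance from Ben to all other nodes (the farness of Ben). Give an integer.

20

Distances from Ben: Alice:2, Arjun:2, Dee:3, Eli:1, Frank:4, Grace:2, Jamal:2, Rhea:1, Uma:3.
Sum = 2 + 2 + 3 + 1 + 4 + 2 + 2 + 1 + 3 = 20.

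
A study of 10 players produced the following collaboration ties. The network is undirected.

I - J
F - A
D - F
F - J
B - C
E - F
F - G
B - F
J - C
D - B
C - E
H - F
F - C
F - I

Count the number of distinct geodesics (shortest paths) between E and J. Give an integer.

2

The shortest distance is 2. The length-2 paths are: E–F–J; E–C–J.
That gives 2 distinct shortest paths.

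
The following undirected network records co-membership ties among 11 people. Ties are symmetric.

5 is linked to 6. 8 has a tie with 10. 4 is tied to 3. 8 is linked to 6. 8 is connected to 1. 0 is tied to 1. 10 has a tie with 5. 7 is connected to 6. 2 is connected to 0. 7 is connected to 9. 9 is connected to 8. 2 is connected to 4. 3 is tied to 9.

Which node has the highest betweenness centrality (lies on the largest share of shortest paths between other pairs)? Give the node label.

8

Unnormalized betweenness of each node: 0:6, 1:10, 2:3, 3:8, 4:4, 5:5/6, 6:43/6, 7:5/2, 8:65/3, 9:83/6, 10:3.
8 has the largest value, 65/3, making it the main broker — the node through which the most shortest paths run.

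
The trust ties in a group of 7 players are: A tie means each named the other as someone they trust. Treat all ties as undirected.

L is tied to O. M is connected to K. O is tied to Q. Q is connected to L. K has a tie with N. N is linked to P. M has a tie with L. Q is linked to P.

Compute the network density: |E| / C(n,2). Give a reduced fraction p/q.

8/21

There are 8 edges and 7 nodes, so the maximum possible is C(7,2) = 21.
Density = 8/21.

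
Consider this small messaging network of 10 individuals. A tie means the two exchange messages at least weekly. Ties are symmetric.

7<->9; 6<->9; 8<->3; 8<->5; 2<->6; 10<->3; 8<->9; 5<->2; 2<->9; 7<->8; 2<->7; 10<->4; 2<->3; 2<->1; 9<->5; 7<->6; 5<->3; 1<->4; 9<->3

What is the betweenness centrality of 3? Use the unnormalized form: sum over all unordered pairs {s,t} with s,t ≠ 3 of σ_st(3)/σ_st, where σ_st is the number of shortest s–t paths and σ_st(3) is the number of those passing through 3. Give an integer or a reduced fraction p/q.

Pairs whose geodesics pass through 3 — 10–6: 2/2; 10–8: 1; 10–9: 1; 10–5: 1; 10–7: 3/3; 10–2: 1; 1–8: 1/4; 4–8: 1; 4–9: 1/2; 4–5: 1/2; 8–2: 1/4.
All other pairs contribute 0.
Summing the contributions gives betweenness(3) = 17/2.

17/2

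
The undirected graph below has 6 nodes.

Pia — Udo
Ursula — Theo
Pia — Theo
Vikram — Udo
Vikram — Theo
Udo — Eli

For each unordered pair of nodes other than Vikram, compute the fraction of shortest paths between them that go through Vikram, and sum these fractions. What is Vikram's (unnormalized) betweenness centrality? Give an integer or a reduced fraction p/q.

Pairs whose geodesics pass through Vikram — Udo–Ursula: 1/2; Udo–Theo: 1/2; Ursula–Eli: 1/2; Theo–Eli: 1/2.
All other pairs contribute 0.
Summing the contributions gives betweenness(Vikram) = 2.

2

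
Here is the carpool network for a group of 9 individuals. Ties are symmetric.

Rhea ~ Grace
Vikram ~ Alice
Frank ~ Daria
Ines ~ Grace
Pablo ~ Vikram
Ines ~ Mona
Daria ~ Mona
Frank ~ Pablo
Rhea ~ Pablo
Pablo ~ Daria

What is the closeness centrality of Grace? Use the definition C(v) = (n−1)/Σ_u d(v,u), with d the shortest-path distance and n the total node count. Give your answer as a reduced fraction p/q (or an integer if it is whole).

8/19

Distances from Grace: Alice:4, Daria:3, Frank:3, Ines:1, Mona:2, Pablo:2, Rhea:1, Vikram:3. Sum = 19.
n = 9, so closeness = 8/19.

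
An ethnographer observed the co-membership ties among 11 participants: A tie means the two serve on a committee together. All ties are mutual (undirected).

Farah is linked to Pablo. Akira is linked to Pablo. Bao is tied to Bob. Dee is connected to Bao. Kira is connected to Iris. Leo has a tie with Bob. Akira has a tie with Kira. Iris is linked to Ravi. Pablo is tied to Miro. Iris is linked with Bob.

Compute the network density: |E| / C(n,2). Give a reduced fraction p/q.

2/11

There are 10 edges and 11 nodes, so the maximum possible is C(11,2) = 55.
Density = 10/55 = 2/11.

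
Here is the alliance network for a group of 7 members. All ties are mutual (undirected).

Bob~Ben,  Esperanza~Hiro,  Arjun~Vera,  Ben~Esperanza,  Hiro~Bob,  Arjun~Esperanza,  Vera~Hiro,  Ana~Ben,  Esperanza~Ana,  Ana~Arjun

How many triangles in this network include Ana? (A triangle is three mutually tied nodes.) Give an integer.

Ana's neighbors: Arjun, Ben, and Esperanza.
Neighbor pairs that are themselves tied: Ana–Arjun–Esperanza; Ana–Ben–Esperanza. Each forms one triangle with Ana, for 2 in total.

2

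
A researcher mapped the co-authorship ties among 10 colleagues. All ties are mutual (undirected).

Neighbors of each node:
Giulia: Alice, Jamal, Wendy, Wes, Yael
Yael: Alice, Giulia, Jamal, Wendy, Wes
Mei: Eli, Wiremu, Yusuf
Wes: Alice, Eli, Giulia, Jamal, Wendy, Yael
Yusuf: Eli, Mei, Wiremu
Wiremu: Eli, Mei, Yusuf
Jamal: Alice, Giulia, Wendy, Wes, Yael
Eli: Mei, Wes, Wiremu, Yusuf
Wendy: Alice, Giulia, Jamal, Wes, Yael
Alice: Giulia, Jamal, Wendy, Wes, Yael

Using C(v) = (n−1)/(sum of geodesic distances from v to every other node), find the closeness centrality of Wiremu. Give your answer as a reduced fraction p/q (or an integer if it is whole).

Distances from Wiremu: Alice:3, Eli:1, Giulia:3, Jamal:3, Mei:1, Wendy:3, Wes:2, Yael:3, Yusuf:1. Sum = 20.
n = 10, so closeness = 9/20.

9/20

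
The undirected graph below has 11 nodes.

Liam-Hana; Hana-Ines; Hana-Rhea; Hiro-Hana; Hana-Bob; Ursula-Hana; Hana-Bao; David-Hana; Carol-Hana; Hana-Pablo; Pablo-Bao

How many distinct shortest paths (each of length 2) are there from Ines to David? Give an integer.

1

The shortest distance is 2, and the only length-2 path is Ines–Hana–David. So there is exactly 1 shortest path.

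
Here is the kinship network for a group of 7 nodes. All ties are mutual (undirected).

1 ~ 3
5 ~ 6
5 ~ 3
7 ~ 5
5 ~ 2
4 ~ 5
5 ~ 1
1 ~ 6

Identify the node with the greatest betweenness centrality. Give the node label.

Unnormalized betweenness of each node: 1:1/2, 2:0, 3:0, 4:0, 5:25/2, 6:0, 7:0.
5 has the largest value, 25/2, making it the main broker — the node through which the most shortest paths run.

5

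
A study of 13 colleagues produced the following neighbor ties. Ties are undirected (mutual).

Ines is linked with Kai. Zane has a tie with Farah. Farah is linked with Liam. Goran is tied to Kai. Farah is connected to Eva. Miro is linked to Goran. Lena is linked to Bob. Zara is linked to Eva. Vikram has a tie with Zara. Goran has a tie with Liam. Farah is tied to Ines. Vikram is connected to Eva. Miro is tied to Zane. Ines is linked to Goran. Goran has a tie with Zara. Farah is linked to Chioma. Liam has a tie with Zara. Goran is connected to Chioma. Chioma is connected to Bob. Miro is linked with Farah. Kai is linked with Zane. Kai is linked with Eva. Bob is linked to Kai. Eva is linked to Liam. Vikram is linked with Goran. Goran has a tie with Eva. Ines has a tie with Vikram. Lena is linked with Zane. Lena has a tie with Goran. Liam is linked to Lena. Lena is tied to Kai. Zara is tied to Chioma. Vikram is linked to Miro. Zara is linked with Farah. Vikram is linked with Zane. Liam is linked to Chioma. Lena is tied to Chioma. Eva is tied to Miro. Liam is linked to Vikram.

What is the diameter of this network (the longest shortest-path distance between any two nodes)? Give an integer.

3

Eccentricity of each node (its greatest distance to any other): Bob:3, Chioma:2, Eva:2, Farah:2, Goran:2, Ines:2, Kai:2, Lena:2, Liam:2, Miro:3, Vikram:3, Zane:2, Zara:2.
The maximum eccentricity is 3, realized for instance by the pair Vikram–Bob via Vikram – Ines – Kai – Bob. So the diameter is 3.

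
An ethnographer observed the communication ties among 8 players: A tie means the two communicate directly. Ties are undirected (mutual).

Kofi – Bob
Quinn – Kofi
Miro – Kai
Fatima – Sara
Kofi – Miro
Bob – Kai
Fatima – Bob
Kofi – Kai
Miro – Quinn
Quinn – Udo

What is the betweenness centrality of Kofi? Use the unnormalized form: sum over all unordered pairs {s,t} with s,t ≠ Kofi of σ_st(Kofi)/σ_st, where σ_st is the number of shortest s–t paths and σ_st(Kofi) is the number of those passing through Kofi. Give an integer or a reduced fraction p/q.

17/2

Pairs whose geodesics pass through Kofi — Sara–Udo: 1; Sara–Miro: 1/2; Sara–Quinn: 1; Fatima–Udo: 1; Fatima–Miro: 1/2; Fatima–Quinn: 1; Udo–Kai: 1/2; Udo–Bob: 1; Miro–Bob: 1/2; Quinn–Kai: 1/2; Quinn–Bob: 1.
All other pairs contribute 0.
Summing the contributions gives betweenness(Kofi) = 17/2.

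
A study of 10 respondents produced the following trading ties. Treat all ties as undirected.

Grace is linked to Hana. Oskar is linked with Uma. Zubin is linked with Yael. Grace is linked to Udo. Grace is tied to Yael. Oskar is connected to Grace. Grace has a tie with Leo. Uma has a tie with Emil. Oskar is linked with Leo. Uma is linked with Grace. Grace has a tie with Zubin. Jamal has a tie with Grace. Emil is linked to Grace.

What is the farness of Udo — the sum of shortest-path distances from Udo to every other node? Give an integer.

Distances from Udo: Emil:2, Grace:1, Hana:2, Jamal:2, Leo:2, Oskar:2, Uma:2, Yael:2, Zubin:2.
Sum = 2 + 1 + 2 + 2 + 2 + 2 + 2 + 2 + 2 = 17.

17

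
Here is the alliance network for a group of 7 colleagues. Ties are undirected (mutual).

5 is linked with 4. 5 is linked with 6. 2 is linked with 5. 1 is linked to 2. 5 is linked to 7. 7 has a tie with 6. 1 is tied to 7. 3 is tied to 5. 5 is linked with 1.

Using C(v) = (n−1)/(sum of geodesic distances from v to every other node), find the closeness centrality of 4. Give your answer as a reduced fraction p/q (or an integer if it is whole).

6/11

Distances from 4: 1:2, 2:2, 3:2, 5:1, 6:2, 7:2. Sum = 11.
n = 7, so closeness = 6/11.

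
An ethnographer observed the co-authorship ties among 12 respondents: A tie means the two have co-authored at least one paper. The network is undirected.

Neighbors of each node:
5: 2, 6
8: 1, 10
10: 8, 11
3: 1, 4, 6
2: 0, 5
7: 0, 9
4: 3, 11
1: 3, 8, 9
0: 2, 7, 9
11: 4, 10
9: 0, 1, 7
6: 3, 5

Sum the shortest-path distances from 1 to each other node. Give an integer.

22

Distances from 1: 0:2, 2:3, 3:1, 4:2, 5:3, 6:2, 7:2, 8:1, 9:1, 10:2, 11:3.
Sum = 2 + 3 + 1 + 2 + 3 + 2 + 2 + 1 + 1 + 2 + 3 = 22.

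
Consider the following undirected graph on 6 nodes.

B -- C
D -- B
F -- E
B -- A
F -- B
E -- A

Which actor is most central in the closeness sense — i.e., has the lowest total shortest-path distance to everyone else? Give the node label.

B

Farness (sum of distances to all others) for each node — A:8, B:6, C:10, D:10, E:10, F:8.
The smallest farness is 6, for B, so B has the highest closeness.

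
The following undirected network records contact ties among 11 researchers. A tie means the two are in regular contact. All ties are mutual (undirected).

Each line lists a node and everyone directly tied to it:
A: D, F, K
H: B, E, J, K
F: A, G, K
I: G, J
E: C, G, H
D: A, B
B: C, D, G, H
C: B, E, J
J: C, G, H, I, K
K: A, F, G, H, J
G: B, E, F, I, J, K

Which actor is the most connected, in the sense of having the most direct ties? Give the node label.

G

Degrees — A:3, B:4, C:3, D:2, E:3, F:3, G:6, H:4, I:2, J:5, K:5.
The maximum is 6, attained only by G.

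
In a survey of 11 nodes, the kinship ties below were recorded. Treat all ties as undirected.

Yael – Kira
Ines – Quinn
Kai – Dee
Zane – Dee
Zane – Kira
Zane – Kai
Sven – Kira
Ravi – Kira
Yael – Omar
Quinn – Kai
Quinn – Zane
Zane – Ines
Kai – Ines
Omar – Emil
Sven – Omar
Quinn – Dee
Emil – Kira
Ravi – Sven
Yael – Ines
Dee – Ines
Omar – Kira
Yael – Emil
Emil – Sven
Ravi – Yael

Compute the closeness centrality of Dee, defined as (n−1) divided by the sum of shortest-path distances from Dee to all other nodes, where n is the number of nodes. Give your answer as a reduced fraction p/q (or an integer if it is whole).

1/2

Distances from Dee: Emil:3, Ines:1, Kai:1, Kira:2, Omar:3, Quinn:1, Ravi:3, Sven:3, Yael:2, Zane:1. Sum = 20.
n = 11, so closeness = 10/20 = 1/2.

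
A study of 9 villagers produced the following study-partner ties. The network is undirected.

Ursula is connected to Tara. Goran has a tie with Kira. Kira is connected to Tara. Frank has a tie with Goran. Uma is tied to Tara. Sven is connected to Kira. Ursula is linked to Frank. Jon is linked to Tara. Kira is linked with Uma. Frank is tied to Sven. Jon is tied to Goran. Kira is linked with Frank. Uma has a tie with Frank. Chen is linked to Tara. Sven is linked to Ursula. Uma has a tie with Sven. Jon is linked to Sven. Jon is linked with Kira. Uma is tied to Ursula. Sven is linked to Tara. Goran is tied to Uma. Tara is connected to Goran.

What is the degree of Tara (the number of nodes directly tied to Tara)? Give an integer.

7

Tara is directly tied to Chen, Goran, Jon, Kira, Sven, Uma, and Ursula. That is 7 neighbors, so the degree of Tara is 7.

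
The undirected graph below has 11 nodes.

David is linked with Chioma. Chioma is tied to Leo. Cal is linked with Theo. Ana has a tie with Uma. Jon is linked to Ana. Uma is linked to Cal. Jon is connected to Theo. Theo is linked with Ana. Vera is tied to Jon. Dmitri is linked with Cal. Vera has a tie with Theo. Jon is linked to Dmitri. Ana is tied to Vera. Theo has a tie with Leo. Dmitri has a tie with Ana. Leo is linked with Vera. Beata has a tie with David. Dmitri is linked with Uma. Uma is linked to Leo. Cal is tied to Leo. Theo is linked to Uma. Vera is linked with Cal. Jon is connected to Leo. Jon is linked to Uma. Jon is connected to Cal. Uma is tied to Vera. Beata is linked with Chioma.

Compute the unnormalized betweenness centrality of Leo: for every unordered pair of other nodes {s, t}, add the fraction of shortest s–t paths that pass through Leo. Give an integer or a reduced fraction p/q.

Pairs whose geodesics pass through Leo — Vera–Beata: 1; Vera–Chioma: 1; Vera–David: 1; Cal–Beata: 1; Cal–Chioma: 1; Cal–David: 1; Jon–Beata: 1; Jon–Chioma: 1; Jon–David: 1; Uma–Beata: 1; Uma–Chioma: 1; Uma–David: 1; Dmitri–Beata: 3/3; Dmitri–Chioma: 3/3 … (+7 more pairs).
All other pairs contribute 0.
Summing the contributions gives betweenness(Leo) = 21.

21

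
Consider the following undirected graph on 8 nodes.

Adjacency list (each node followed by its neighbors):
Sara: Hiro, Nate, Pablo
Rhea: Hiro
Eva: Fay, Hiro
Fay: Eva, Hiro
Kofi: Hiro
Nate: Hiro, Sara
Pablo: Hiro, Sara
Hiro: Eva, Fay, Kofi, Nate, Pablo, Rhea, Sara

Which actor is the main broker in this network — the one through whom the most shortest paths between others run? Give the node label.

Unnormalized betweenness of each node: Eva:0, Fay:0, Hiro:35/2, Kofi:0, Nate:0, Pablo:0, Rhea:0, Sara:1/2.
Hiro has the largest value, 35/2, making it the main broker — the node through which the most shortest paths run.

Hiro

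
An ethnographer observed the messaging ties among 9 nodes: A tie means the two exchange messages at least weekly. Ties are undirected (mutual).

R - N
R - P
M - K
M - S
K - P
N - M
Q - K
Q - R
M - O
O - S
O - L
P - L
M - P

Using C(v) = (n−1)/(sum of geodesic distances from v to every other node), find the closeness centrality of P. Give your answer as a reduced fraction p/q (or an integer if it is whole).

2/3

Distances from P: K:1, L:1, M:1, N:2, O:2, Q:2, R:1, S:2. Sum = 12.
n = 9, so closeness = 8/12 = 2/3.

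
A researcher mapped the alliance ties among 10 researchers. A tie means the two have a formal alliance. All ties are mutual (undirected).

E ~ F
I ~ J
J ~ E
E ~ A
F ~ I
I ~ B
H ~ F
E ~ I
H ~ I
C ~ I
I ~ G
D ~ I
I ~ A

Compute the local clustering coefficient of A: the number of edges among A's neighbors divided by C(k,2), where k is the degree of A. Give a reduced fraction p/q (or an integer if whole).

1

A's neighbors: E and I (k = 2).
Possible neighbor pairs: C(2,2) = 1. Edges among them: E–I → e = 1.
Clustering(A) = 1/1.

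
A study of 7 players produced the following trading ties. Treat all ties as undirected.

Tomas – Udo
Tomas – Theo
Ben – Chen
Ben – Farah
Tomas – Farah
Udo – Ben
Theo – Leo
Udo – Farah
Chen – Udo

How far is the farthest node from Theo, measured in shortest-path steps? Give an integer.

Distances from Theo: Ben:3, Chen:3, Farah:2, Leo:1, Tomas:1, Udo:2.
The largest is 3 (to Chen and Ben), so the eccentricity of Theo is 3.

3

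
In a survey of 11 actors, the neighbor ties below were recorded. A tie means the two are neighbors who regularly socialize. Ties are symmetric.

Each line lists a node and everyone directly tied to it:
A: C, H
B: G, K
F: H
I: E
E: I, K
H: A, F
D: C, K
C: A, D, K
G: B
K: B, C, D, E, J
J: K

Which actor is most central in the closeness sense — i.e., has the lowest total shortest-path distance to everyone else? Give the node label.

K

Farness (sum of distances to all others) for each node — A:25, B:25, C:20, D:23, E:25, F:41, G:34, H:32, I:34, J:27, K:18.
The smallest farness is 18, for K, so K has the highest closeness.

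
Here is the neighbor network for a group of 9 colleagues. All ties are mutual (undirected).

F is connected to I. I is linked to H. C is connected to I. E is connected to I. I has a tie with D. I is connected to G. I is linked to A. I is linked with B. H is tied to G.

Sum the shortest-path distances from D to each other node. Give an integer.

Distances from D: A:2, B:2, C:2, E:2, F:2, G:2, H:2, I:1.
Sum = 2 + 2 + 2 + 2 + 2 + 2 + 2 + 1 = 15.

15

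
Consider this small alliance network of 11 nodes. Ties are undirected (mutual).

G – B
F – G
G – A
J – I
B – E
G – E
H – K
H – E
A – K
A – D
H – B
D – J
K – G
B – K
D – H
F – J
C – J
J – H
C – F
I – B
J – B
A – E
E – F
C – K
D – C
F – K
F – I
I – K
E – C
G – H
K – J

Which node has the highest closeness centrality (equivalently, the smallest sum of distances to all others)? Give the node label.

Farness (sum of distances to all others) for each node — A:16, B:14, C:15, D:16, E:14, F:14, G:14, H:14, I:16, J:13, K:12.
The smallest farness is 12, for K, so K has the highest closeness.

K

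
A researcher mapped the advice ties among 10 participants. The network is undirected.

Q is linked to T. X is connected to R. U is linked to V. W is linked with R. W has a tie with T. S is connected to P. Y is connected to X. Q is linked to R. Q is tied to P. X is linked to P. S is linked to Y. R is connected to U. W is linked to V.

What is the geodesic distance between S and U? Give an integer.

One shortest route is S – P – Q – R – U, which uses 4 edges, and at distance 3 from S we only reach {R, T}, which does not include U. So d(S,U) = 4.

4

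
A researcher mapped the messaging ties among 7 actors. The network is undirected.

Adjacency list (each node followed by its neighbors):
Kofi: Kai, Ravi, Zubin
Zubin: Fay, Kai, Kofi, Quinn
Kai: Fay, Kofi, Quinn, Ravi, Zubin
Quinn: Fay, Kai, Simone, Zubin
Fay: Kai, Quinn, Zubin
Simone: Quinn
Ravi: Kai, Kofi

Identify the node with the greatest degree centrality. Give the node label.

Kai

Degrees — Fay:3, Kai:5, Kofi:3, Quinn:4, Ravi:2, Simone:1, Zubin:4.
The maximum is 5, attained only by Kai.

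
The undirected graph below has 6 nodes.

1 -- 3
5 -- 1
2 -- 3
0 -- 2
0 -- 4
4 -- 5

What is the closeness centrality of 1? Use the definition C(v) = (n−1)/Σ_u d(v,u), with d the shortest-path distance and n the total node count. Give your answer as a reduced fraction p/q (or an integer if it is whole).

Distances from 1: 0:3, 2:2, 3:1, 4:2, 5:1. Sum = 9.
n = 6, so closeness = 5/9.

5/9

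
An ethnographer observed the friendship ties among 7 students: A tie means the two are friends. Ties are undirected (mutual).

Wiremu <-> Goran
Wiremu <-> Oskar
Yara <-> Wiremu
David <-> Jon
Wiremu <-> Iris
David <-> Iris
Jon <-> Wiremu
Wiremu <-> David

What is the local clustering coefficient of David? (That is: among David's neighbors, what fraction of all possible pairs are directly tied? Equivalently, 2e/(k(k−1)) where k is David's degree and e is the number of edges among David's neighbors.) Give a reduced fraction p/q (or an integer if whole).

David's neighbors: Iris, Jon, and Wiremu (k = 3).
Possible neighbor pairs: C(3,2) = 3. Edges among them: Iris–Wiremu, Jon–Wiremu → e = 2.
Clustering(David) = 2/3.

2/3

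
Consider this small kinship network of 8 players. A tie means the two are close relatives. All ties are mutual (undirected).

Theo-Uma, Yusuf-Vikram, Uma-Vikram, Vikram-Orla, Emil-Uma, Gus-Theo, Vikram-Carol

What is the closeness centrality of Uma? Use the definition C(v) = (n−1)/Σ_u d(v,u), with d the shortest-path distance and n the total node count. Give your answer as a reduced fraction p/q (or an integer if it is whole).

Distances from Uma: Carol:2, Emil:1, Gus:2, Orla:2, Theo:1, Vikram:1, Yusuf:2. Sum = 11.
n = 8, so closeness = 7/11.

7/11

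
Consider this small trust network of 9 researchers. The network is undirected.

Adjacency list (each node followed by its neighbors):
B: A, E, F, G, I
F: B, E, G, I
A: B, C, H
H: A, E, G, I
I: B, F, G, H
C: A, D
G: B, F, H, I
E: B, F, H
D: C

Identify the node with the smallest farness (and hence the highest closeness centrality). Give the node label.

B

Farness (sum of distances to all others) for each node — A:13, B:12, C:18, D:25, E:16, F:15, G:15, H:13, I:15.
The smallest farness is 12, for B, so B has the highest closeness.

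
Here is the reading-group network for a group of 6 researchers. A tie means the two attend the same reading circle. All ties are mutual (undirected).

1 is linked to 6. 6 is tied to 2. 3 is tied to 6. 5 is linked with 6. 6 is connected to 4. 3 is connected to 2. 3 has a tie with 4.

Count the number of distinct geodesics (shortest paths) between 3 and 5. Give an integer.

1

The shortest distance is 2, and the only length-2 path is 3–6–5. So there is exactly 1 shortest path.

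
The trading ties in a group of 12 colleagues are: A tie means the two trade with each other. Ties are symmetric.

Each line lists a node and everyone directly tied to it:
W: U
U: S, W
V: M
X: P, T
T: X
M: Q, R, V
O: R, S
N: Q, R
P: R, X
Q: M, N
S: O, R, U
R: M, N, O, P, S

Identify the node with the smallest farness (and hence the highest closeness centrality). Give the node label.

Farness (sum of distances to all others) for each node — M:25, N:27, O:26, P:25, Q:33, R:19, S:24, T:43, U:32, V:35, W:42, X:33.
The smallest farness is 19, for R, so R has the highest closeness.

R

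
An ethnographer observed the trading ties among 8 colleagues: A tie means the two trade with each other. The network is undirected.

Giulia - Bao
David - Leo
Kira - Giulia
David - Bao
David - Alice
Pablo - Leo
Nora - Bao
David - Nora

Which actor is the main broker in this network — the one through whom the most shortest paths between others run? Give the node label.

Unnormalized betweenness of each node: Alice:0, Bao:10, David:14, Giulia:6, Kira:0, Leo:6, Nora:0, Pablo:0.
David has the largest value, 14, making it the main broker — the node through which the most shortest paths run.

David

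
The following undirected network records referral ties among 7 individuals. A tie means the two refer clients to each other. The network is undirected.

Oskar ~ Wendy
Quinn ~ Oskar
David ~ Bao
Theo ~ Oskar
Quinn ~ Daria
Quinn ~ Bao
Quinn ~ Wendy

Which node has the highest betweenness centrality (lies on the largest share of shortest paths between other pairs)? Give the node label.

Quinn

Unnormalized betweenness of each node: Bao:5, Daria:0, David:0, Oskar:5, Quinn:11, Theo:0, Wendy:0.
Quinn has the largest value, 11, making it the main broker — the node through which the most shortest paths run.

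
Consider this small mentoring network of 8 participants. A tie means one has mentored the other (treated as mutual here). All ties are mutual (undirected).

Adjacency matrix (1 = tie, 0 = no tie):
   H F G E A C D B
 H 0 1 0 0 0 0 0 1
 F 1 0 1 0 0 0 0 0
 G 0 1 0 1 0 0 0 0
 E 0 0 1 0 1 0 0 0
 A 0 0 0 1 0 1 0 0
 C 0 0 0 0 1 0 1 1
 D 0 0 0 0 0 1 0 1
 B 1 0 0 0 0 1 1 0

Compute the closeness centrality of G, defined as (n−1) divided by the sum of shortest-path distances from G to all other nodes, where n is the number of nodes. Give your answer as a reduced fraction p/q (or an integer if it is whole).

Distances from G: A:2, B:3, C:3, D:4, E:1, F:1, H:2. Sum = 16.
n = 8, so closeness = 7/16.

7/16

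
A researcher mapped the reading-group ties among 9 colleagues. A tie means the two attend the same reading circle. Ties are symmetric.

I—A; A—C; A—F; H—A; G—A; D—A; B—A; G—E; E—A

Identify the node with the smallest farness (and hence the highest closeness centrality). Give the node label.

A

Farness (sum of distances to all others) for each node — A:8, B:15, C:15, D:15, E:14, F:15, G:14, H:15, I:15.
The smallest farness is 8, for A, so A has the highest closeness.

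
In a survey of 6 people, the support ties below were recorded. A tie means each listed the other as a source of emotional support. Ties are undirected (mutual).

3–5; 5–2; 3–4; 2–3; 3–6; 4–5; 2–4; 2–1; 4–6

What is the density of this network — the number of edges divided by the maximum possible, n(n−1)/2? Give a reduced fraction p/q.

3/5

There are 9 edges and 6 nodes, so the maximum possible is C(6,2) = 15.
Density = 9/15 = 3/5.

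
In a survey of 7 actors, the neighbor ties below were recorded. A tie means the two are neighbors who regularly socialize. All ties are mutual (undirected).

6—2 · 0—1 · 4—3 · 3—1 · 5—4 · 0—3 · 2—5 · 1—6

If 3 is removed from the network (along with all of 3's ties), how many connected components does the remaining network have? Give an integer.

1

3's neighbors (0, 1, and 4) remain reachable from one another through other ties, so the rest of the network stays in one piece.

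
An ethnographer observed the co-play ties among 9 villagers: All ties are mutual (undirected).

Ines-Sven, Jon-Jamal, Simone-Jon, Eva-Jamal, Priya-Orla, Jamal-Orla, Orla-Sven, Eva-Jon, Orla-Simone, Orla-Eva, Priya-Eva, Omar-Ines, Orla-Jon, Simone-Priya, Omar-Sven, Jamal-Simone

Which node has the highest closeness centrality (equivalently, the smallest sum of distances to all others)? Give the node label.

Orla

Farness (sum of distances to all others) for each node — Eva:14, Ines:19, Jamal:14, Jon:14, Omar:19, Orla:10, Priya:15, Simone:14, Sven:13.
The smallest farness is 10, for Orla, so Orla has the highest closeness.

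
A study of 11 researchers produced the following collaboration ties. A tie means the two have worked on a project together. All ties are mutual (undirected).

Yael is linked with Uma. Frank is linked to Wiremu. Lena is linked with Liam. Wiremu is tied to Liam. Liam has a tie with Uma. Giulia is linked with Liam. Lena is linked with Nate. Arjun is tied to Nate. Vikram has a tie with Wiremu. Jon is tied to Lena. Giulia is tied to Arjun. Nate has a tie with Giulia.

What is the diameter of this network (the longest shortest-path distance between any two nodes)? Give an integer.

4

Eccentricity of each node (its greatest distance to any other): Arjun:4, Frank:4, Giulia:3, Jon:4, Lena:3, Liam:2, Nate:4, Uma:3, Vikram:4, Wiremu:3, Yael:4.
The maximum eccentricity is 4, realized for instance by the pair Frank–Yael via Frank – Wiremu – Liam – Uma – Yael. So the diameter is 4.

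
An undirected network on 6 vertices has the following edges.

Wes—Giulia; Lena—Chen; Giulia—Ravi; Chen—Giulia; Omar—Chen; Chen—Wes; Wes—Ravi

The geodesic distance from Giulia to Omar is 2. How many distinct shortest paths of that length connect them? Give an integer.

1

The shortest distance is 2, and the only length-2 path is Giulia–Chen–Omar. So there is exactly 1 shortest path.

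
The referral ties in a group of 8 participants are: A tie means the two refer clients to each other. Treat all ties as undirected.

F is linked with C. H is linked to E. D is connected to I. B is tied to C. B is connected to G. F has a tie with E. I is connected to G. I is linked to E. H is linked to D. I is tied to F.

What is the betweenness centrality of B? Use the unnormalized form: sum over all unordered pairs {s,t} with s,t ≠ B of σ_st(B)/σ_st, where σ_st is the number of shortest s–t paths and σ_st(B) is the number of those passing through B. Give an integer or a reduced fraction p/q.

1

Pairs whose geodesics pass through B — G–C: 1.
All other pairs contribute 0.
Summing the contributions gives betweenness(B) = 1.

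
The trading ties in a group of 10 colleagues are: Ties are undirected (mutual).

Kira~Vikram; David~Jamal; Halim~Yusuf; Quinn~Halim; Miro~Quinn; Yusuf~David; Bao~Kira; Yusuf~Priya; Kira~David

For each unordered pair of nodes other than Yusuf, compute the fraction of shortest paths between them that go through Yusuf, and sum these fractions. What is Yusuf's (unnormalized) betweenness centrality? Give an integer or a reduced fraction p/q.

23

Pairs whose geodesics pass through Yusuf — Vikram–Miro: 1; Vikram–Priya: 1; Vikram–Quinn: 1; Vikram–Halim: 1; David–Miro: 1; David–Priya: 1; David–Quinn: 1; David–Halim: 1; Bao–Miro: 1; Bao–Priya: 1; Bao–Quinn: 1; Bao–Halim: 1; Miro–Jamal: 1; Miro–Kira: 1 … (+9 more pairs).
All other pairs contribute 0.
Summing the contributions gives betweenness(Yusuf) = 23.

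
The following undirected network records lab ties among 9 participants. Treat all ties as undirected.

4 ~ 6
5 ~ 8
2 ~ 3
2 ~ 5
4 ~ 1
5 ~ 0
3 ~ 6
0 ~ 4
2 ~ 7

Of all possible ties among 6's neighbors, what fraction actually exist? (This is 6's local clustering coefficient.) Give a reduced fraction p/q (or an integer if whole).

6's neighbors: 3 and 4 (k = 2).
Possible neighbor pairs: C(2,2) = 1. Edges among them: none → e = 0.
Clustering(6) = 0/1.

0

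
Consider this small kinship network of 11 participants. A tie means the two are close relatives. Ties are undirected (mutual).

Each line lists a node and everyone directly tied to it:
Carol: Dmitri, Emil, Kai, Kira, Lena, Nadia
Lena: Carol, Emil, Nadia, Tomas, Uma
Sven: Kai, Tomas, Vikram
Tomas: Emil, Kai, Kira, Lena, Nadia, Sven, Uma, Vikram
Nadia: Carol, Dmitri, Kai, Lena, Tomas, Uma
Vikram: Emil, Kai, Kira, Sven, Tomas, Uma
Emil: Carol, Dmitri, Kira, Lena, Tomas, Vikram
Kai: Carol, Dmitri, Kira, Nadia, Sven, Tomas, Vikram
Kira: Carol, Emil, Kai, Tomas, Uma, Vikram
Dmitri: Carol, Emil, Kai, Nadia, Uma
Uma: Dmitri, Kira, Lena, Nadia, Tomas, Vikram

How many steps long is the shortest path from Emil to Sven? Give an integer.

2

One shortest route is Emil – Tomas – Sven, which uses 2 edges, and Emil and Sven are not directly tied, so nothing shorter exists. So d(Emil,Sven) = 2.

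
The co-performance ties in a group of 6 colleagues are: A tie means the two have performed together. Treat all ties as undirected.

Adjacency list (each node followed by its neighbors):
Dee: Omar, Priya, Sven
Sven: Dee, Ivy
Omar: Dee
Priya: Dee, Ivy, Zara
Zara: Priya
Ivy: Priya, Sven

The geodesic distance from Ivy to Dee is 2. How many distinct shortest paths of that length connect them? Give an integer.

The shortest distance is 2. The length-2 paths are: Ivy–Priya–Dee; Ivy–Sven–Dee.
That gives 2 distinct shortest paths.

2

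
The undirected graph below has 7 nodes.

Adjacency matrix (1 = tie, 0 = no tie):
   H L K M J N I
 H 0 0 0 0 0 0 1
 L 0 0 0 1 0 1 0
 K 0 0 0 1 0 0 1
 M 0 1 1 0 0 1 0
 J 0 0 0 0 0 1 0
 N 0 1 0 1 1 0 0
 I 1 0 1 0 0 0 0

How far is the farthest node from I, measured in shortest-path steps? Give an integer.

Distances from I: H:1, J:4, K:1, L:3, M:2, N:3.
The largest is 4 (to J), so the eccentricity of I is 4.

4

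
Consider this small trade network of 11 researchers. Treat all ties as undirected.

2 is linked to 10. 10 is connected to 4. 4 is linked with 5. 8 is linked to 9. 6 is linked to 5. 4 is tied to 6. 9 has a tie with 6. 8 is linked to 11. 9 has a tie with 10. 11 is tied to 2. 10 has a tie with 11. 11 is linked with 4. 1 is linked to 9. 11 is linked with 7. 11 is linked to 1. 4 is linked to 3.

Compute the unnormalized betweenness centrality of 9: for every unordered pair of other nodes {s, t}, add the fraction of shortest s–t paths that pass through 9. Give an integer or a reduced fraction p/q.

16/3

Pairs whose geodesics pass through 9 — 5–1: 1/2; 5–8: 1/2; 2–6: 1/3; 1–8: 1/2; 1–6: 1; 1–10: 1/2; 8–6: 1; 8–10: 1/2; 6–10: 1/2.
All other pairs contribute 0.
Summing the contributions gives betweenness(9) = 16/3.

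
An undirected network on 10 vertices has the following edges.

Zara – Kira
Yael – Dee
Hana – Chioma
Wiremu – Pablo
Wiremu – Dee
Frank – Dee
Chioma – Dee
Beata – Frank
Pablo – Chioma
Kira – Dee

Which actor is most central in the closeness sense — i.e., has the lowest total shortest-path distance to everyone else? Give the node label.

Dee

Farness (sum of distances to all others) for each node — Beata:27, Chioma:17, Dee:13, Frank:19, Hana:25, Kira:19, Pablo:23, Wiremu:19, Yael:21, Zara:27.
The smallest farness is 13, for Dee, so Dee has the highest closeness.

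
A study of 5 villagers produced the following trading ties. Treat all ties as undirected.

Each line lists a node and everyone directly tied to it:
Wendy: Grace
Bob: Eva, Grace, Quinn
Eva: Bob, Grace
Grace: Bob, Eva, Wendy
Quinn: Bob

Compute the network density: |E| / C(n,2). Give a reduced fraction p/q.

1/2

There are 5 edges and 5 nodes, so the maximum possible is C(5,2) = 10.
Density = 5/10 = 1/2.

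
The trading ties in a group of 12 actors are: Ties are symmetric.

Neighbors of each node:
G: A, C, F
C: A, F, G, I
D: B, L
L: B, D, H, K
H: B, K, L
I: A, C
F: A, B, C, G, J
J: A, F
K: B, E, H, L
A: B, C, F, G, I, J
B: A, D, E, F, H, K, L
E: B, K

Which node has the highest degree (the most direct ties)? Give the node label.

Degrees — A:6, B:7, C:4, D:2, E:2, F:5, G:3, H:3, I:2, J:2, K:4, L:4.
The maximum is 7, attained only by B.

B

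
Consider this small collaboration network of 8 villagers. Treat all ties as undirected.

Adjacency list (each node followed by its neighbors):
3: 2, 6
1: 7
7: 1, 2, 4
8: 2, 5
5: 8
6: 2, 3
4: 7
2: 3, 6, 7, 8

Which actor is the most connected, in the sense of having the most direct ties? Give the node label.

Degrees — 1:1, 2:4, 3:2, 4:1, 5:1, 6:2, 7:3, 8:2.
The maximum is 4, attained only by 2.

2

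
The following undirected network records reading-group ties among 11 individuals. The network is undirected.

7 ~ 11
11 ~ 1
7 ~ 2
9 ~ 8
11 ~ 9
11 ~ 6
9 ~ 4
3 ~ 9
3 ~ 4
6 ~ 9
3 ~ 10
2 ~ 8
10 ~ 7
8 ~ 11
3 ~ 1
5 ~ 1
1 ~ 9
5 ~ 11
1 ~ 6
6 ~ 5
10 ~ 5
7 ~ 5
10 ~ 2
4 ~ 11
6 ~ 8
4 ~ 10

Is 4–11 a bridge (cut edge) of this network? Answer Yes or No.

Even without that edge, 4 still reaches 11 via 4 – 9 – 11, so the network stays connected. Not a bridge.

No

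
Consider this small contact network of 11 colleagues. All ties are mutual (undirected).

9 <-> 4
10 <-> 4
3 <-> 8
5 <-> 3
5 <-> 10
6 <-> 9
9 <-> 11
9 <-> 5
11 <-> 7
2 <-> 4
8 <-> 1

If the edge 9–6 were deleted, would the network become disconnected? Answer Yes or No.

Yes

Without the 9–6 edge there is no alternate route between 9 and 6, so the network disconnects. It is a bridge.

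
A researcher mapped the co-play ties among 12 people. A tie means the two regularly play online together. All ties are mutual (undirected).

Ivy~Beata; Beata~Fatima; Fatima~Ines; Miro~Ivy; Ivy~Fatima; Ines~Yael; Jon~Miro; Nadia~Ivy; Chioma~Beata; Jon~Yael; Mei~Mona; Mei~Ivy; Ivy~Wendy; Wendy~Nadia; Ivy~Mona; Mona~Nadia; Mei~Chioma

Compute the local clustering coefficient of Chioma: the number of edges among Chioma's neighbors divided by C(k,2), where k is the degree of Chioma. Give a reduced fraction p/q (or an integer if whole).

Chioma's neighbors: Beata and Mei (k = 2).
Possible neighbor pairs: C(2,2) = 1. Edges among them: none → e = 0.
Clustering(Chioma) = 0/1.

0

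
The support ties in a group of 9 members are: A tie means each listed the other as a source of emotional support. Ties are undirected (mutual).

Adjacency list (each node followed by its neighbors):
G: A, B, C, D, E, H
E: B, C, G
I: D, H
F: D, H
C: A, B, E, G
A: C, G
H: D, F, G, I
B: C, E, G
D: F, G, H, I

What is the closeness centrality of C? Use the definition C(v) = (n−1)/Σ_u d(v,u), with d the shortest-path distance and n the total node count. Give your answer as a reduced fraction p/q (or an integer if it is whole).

Distances from C: A:1, B:1, D:2, E:1, F:3, G:1, H:2, I:3. Sum = 14.
n = 9, so closeness = 8/14 = 4/7.

4/7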